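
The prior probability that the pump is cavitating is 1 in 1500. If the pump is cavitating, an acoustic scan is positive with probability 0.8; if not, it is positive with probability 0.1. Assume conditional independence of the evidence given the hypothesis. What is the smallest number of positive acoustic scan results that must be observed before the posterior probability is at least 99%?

6

Prior odds = (1/1500)/(1499/1500) = 1/1499.
Likelihood ratio of a positive = 0.8/0.1 = 8.
Target odds: 0.99 ÷ 0.01 = 99.
Need (1/1499) × 8ⁿ ≥ 99, i.e. 8ⁿ ≥ 148401.
8⁵ = 32768 falls short of 148401 but 8⁶ = 262144 reaches it, so n = 6.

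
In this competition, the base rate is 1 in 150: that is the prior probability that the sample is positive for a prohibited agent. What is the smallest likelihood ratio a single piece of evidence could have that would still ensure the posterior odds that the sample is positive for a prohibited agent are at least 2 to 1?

Prior odds = (1/150)/(149/150) = 1/149.
Target odds = 2.
Required Bayes factor = 2 ÷ (1/149) = 298.

298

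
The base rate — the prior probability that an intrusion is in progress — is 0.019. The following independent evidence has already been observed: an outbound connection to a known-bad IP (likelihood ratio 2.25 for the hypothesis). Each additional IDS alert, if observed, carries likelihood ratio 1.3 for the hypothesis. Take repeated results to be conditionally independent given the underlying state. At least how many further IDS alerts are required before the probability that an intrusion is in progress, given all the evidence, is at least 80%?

Prior odds = 0.019/0.981 = 19/981.
Bayes factor of the evidence already in hand = 2.25.
Odds after that evidence = (19/981) × 2.25 = 19/436.
Target odds = 0.8/0.2 = 4.
Need 1.3ⁿ ≥ 4 ÷ (19/436) = 1744/19.
1.3¹⁷ ≈86.5042 falls short of 1744/19 but 1.3¹⁸ ≈112.455 reaches it, so n = 18.

18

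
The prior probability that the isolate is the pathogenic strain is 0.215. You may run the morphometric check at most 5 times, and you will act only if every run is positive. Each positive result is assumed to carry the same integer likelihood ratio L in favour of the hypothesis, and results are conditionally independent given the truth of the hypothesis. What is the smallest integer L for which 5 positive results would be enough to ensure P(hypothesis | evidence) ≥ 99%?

Prior odds = 0.215/0.785 = 43/157.
Target odds = 0.99/0.01 = 99.
Need L⁵ ≥ 99 ÷ (43/157) = 15543/43.
3⁵ = 243 < 15543/43 ≤ 1024 = 4⁵, so L = 4.

4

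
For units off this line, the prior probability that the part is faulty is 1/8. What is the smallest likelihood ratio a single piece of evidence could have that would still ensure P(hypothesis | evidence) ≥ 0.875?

Prior odds = 0.125/0.875 = 1/7.
Target odds = 0.875/0.125 = 7.
Required Bayes factor = 7 ÷ (1/7) = 49.

49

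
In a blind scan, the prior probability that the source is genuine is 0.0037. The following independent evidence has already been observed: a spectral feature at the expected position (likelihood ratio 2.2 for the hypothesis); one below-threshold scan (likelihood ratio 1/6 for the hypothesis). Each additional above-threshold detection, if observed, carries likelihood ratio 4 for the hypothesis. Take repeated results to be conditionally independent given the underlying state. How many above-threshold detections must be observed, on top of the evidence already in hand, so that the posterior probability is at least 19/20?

7

Prior odds = 0.0037/0.9963 = 37/9963.
Combined Bayes factor of the evidence already in hand = 2.2 × (1/6) = 11/30.
Odds after that evidence = (37/9963) × 11/30 = 407/298890.
Target odds = 0.95/0.05 = 19.
Need 4ⁿ ≥ 19 ÷ (407/298890) = 5678910/407.
4⁶ = 4096 falls short of 5678910/407 but 4⁷ = 16384 reaches it, so n = 7.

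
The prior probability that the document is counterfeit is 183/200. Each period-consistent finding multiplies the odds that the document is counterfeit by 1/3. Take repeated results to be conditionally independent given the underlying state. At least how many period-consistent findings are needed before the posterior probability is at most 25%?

4

Prior odds = 0.915/0.085 = 183/17.
Likelihood ratio per period-consistent finding = 1/3.
Target odds: 0.25 ÷ 0.75 = 1/3.
Require (1/3)ⁿ ≤ 1/3 ÷ (183/17) = 17/549.
(1/3)³ = 1/27 is still above 17/549 but (1/3)⁴ = 1/81 is at or below it, so n = 4.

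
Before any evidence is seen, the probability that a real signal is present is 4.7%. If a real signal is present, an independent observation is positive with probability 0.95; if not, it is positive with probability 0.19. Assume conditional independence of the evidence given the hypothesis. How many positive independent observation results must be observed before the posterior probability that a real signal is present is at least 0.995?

Prior odds: 0.047 ÷ 0.953 = 47/953.
Likelihood ratio of a positive = 0.95/0.19 = 5.
Target odds: 0.995 ÷ 0.005 = 199.
Need (47/953) × 5ⁿ ≥ 199, i.e. 5ⁿ ≥ 189647/47.
5⁵ = 3125 falls short of 189647/47 but 5⁶ = 15625 reaches it, so n = 6.

6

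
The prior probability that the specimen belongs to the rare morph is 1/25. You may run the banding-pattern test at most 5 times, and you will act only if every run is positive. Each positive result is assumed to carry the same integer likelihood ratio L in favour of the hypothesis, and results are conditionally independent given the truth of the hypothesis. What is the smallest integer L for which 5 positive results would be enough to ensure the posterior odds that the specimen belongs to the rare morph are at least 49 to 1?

5

Prior odds = 0.04/0.96 = 1/24.
Target odds = 49.
Need L⁵ ≥ 49 ÷ (1/24) = 1176.
4⁵ = 1024 < 1176 ≤ 3125 = 5⁵, so L = 5.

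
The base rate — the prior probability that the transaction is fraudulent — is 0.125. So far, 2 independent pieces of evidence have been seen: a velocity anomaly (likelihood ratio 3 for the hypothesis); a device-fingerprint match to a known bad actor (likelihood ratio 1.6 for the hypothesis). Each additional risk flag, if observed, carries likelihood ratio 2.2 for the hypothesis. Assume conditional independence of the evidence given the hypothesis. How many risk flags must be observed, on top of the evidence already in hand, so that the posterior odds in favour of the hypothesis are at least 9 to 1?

Prior odds = 0.125/0.875 = 1/7.
Combined Bayes factor of the evidence already in hand = 3 × 1.6 = 4.8.
Odds after that evidence = (1/7) × 4.8 = 24/35.
Target odds = 9.
Need 2.2ⁿ ≥ 9 ÷ (24/35) = 13.125.
2.2³ = 10.648 falls short of 13.125 but 2.2⁴ = 23.4256 reaches it, so n = 4.

4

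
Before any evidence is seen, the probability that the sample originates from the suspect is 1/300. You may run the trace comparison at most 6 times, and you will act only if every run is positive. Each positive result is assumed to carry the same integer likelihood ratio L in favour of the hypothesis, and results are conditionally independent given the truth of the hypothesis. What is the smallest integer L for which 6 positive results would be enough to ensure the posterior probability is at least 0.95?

Prior odds = (1/300)/(299/300) = 1/299.
Target odds = 0.95/0.05 = 19.
Need L⁶ ≥ 19 ÷ (1/299) = 5681.
4⁶ = 4096 < 5681 ≤ 15625 = 5⁶, so L = 5.

5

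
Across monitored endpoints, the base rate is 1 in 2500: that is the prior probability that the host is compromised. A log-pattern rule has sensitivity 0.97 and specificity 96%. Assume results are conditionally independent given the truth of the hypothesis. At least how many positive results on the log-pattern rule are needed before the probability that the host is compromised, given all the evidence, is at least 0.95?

4

Prior odds: 0.0004 ÷ 0.9996 = 1/2499.
False-positive rate = 1 − 0.96 = 0.04; likelihood ratio of a positive = 0.97/0.04 = 24.25.
Target odds: 0.95 ÷ 0.05 = 19.
Require 24.25ⁿ ≥ 19 ÷ (1/2499) = 47481.
24.25³ = 912673/64 falls short of 47481 but 24.25⁴ = 88529281/256 reaches it, so n = 4.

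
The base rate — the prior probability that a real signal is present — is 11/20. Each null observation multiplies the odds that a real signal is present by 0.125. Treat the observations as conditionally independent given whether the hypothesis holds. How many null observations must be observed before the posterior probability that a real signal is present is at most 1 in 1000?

Prior odds: 0.55 ÷ 0.45 = 11/9.
Likelihood ratio per null observation = 0.125.
Target odds: 0.001 ÷ 0.999 = 1/999.
Require 0.125ⁿ ≤ 1/999 ÷ (11/9) = 1/1221.
0.125³ = 0.001953125 is still above 1/1221 but 0.125⁴ = 1/4096 is at or below it, so n = 4.

4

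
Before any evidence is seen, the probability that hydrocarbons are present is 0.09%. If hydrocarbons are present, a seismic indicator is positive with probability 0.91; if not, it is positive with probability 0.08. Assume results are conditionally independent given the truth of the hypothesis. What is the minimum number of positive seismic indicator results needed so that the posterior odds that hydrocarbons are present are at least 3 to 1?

4

Prior odds: 0.0009 ÷ 0.9991 = 9/9991.
Likelihood ratio of a positive = 0.91/0.08 = 11.375.
Target odds = 3.
Need (9/9991) × 11.375ⁿ ≥ 3, i.e. 11.375ⁿ ≥ 9991/3.
11.375³ = 753571/512 falls short of 9991/3 but 11.375⁴ = 68574961/4096 reaches it, so n = 4.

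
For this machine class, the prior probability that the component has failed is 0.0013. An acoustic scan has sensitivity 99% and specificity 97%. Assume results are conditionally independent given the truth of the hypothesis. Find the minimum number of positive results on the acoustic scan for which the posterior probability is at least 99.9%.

Prior odds = 0.0013/0.9987 = 13/9987.
False-positive rate = 1 − 0.97 = 0.03; likelihood ratio of a positive = 0.99/0.03 = 33.
Target odds: 0.999 ÷ 0.001 = 999.
Need (13/9987) × 33ⁿ ≥ 999, i.e. 33ⁿ ≥ 9977013/13.
33³ = 35937 falls short of 9977013/13 but 33⁴ = 1185921 reaches it, so n = 4.

4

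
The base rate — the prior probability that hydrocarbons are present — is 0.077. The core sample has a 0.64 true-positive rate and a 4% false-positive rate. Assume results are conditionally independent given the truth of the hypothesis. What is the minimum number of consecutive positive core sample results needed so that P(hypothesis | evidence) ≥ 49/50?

3

Prior odds: 0.077 ÷ 0.923 = 77/923.
Likelihood ratio of a positive result = 0.64/0.04 = 16.
Target posterior odds = 0.98/0.02 = 49.
Need (77/923) × 16ⁿ ≥ 49, i.e. 16ⁿ ≥ 6461/11.
16² = 256 falls short of 6461/11 but 16³ = 4096 reaches it, so n = 3.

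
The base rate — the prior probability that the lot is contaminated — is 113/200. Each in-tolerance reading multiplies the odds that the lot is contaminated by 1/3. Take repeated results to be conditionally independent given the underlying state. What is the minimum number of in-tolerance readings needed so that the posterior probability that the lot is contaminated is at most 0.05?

3

Prior odds = 0.565/0.435 = 113/87.
Likelihood ratio per in-tolerance reading = 1/3.
Target odds: 0.05 ÷ 0.95 = 1/19.
Need (113/87) × (1/3)ⁿ ≤ 1/19, i.e. (1/3)ⁿ ≤ 87/2147.
(1/3)² = 1/9 is still above 87/2147 but (1/3)³ = 1/27 is at or below it, so n = 3.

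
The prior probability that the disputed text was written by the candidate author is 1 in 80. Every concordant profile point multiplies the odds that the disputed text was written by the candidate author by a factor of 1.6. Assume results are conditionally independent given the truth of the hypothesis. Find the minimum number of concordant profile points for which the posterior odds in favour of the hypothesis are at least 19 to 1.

16

Prior odds: 0.0125 ÷ 0.9875 = 1/79.
Likelihood ratio per concordant profile point = 1.6.
Target odds = 19.
Need (1/79) × 1.6ⁿ ≥ 19, i.e. 1.6ⁿ ≥ 1501.
1.6¹⁵ ≈1152.92 falls short of 1501 but 1.6¹⁶ ≈1844.67 reaches it, so n = 16.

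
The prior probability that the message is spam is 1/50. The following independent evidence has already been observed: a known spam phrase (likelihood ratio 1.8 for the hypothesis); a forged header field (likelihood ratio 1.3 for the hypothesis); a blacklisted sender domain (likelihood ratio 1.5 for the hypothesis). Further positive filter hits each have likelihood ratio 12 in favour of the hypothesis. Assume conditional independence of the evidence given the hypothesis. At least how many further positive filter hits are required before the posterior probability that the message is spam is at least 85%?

Prior odds = 0.02/0.98 = 1/49.
Combined Bayes factor of the evidence already in hand = 1.8 × 1.3 × 1.5 = 3.51.
Odds after that evidence = (1/49) × 3.51 = 351/4900.
Target odds = 0.85/0.15 = 17/3.
Need 12ⁿ ≥ 17/3 ÷ (351/4900) = 83300/1053.
12¹ = 12 falls short of 83300/1053 but 12² = 144 reaches it, so n = 2.

2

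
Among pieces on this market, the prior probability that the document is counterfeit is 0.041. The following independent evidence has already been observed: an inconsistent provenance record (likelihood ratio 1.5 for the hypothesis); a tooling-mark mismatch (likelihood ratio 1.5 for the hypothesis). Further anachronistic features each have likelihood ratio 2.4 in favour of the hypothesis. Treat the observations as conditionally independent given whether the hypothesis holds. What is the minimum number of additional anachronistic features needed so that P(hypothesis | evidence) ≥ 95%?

7

Prior odds = 0.041/0.959 = 41/959.
Combined Bayes factor of the evidence already in hand = 1.5 × 1.5 = 2.25.
Odds after that evidence = (41/959) × 2.25 = 369/3836.
Target odds = 0.95/0.05 = 19.
Need 2.4ⁿ ≥ 19 ÷ (369/3836) = 72884/369.
2.4⁶ = 2985984/15625 falls short of 72884/369 but 2.4⁷ = 35831808/78125 reaches it, so n = 7.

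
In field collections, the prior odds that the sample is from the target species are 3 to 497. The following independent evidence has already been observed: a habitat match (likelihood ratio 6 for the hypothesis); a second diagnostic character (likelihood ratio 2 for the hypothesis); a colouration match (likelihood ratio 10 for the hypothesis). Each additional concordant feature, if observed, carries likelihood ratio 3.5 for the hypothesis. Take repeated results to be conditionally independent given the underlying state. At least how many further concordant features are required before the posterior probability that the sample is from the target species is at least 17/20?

Prior odds = 3/497.
Combined Bayes factor of the evidence already in hand = 6 × 2 × 10 = 120.
Odds after that evidence = (3/497) × 120 = 360/497.
Target odds = 0.85/0.15 = 17/3.
Need 3.5ⁿ ≥ 17/3 ÷ (360/497) = 8449/1080.
3.5¹ = 3.5 falls short of 8449/1080 but 3.5² = 12.25 reaches it, so n = 2.

2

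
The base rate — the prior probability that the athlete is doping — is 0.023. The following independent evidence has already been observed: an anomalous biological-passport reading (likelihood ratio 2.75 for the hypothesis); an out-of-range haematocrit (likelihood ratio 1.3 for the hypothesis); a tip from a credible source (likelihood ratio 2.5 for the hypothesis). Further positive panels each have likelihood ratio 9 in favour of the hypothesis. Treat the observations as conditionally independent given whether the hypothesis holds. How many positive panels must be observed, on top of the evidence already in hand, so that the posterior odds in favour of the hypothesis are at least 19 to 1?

3

Prior odds = 0.023/0.977 = 23/977.
Combined Bayes factor of the evidence already in hand = 2.75 × 1.3 × 2.5 = 8.9375.
Odds after that evidence = (23/977) × 8.9375 = 3289/15632.
Target odds = 19.
Need 9ⁿ ≥ 19 ÷ (3289/15632) = 297008/3289.
9² = 81 falls short of 297008/3289 but 9³ = 729 reaches it, so n = 3.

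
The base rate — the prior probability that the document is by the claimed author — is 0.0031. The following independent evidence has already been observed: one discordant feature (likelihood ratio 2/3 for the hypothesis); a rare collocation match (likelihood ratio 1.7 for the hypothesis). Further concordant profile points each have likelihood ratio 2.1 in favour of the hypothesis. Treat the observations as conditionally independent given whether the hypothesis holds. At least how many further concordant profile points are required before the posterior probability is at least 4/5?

Prior odds = 0.0031/0.9969 = 31/9969.
Combined Bayes factor of the evidence already in hand = (2/3) × 1.7 = 17/15.
Odds after that evidence = (31/9969) × 17/15 = 527/149535.
Target odds = 0.8/0.2 = 4.
Need 2.1ⁿ ≥ 4 ÷ (527/149535) = 598140/527.
2.1⁹ ≈794.28 falls short of 598140/527 but 2.1¹⁰ ≈1667.99 reaches it, so n = 10.

10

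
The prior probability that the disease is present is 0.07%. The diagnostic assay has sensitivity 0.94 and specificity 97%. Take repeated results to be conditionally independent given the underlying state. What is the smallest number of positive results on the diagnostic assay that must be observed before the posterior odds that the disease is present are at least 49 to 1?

4

Prior odds = 0.0007/0.9993 = 7/9993.
False-positive rate = 1 − 0.97 = 0.03; likelihood ratio of a positive = 0.94/0.03 = 94/3.
Target odds = 49.
Need (7/9993) × (94/3)ⁿ ≥ 49, i.e. (94/3)ⁿ ≥ 69951.
(94/3)³ = 830584/27 falls short of 69951 but (94/3)⁴ = 78074896/81 reaches it, so n = 4.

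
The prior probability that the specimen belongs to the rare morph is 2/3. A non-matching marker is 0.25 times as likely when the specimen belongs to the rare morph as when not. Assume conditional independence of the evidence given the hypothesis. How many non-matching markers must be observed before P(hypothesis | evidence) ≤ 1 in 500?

Prior odds: (2/3) ÷ (1/3) = 2.
Likelihood ratio per non-matching marker = 0.25.
Target posterior odds = 0.002/0.998 = 1/499.
Require 0.25ⁿ ≤ 1/499 ÷ 2 = 1/998.
0.25⁴ = 0.00390625 is still above 1/998 but 0.25⁵ = 1/1024 is at or below it, so n = 5.

5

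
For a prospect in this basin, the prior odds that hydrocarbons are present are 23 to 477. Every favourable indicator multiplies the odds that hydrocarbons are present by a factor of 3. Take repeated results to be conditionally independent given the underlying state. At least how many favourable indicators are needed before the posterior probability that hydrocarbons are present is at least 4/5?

Prior odds = 23/477.
Likelihood ratio per favourable indicator = 3.
Target posterior odds = 0.8/0.2 = 4.
Need (23/477) × 3ⁿ ≥ 4, i.e. 3ⁿ ≥ 1908/23.
3⁴ = 81 falls short of 1908/23 but 3⁵ = 243 reaches it, so n = 5.

5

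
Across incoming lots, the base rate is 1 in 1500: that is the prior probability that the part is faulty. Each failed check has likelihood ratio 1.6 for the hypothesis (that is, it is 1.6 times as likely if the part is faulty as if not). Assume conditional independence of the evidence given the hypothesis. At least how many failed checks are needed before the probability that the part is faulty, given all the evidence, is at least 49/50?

Prior odds = (1/1500)/(1499/1500) = 1/1499.
Likelihood ratio per failed check = 1.6.
Target odds: 0.98 ÷ 0.02 = 49.
Require 1.6ⁿ ≥ 49 ÷ (1/1499) = 73451.
1.6²³ ≈49517.6 falls short of 73451 but 1.6²⁴ ≈79228.2 reaches it, so n = 24.

24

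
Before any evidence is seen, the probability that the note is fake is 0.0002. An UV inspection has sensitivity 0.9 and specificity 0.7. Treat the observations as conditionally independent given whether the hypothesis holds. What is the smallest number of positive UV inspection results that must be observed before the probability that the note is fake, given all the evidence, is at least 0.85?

Prior odds: 0.0002 ÷ 0.9998 = 1/4999.
False-positive rate = 1 − 0.7 = 0.3; likelihood ratio of a positive = 0.9/0.3 = 3.
Target odds: 0.85 ÷ 0.15 = 17/3.
Need (1/4999) × 3ⁿ ≥ 17/3, i.e. 3ⁿ ≥ 84983/3.
3⁹ = 19683 falls short of 84983/3 but 3¹⁰ = 59049 reaches it, so n = 10.

10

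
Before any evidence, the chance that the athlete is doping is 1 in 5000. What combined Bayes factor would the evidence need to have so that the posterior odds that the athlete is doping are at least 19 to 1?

94981

Prior odds = 0.0002/0.9998 = 1/4999.
Target odds = 19.
Required Bayes factor = 19 ÷ (1/4999) = 94981.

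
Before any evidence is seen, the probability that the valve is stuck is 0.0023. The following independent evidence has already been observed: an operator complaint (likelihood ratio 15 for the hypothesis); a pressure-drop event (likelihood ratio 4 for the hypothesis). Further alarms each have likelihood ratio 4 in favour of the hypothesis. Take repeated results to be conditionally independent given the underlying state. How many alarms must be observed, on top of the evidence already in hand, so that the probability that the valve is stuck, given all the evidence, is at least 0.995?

6

Prior odds = 0.0023/0.9977 = 23/9977.
Combined Bayes factor of the evidence already in hand = 15 × 4 = 60.
Odds after that evidence = (23/9977) × 60 = 1380/9977.
Target odds = 0.995/0.005 = 199.
Need 4ⁿ ≥ 199 ÷ (1380/9977) = 1985423/1380.
4⁵ = 1024 falls short of 1985423/1380 but 4⁶ = 4096 reaches it, so n = 6.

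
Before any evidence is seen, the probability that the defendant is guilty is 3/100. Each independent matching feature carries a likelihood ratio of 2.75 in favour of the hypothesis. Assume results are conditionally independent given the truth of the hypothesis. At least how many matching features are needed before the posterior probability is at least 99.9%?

11

Prior odds = 0.03/0.97 = 3/97.
Likelihood ratio per matching feature = 2.75.
Target posterior odds = 0.999/0.001 = 999.
Need (3/97) × 2.75ⁿ ≥ 999, i.e. 2.75ⁿ ≥ 32301.
2.75¹⁰ ≈24735.9 falls short of 32301 but 2.75¹¹ ≈68023.6 reaches it, so n = 11.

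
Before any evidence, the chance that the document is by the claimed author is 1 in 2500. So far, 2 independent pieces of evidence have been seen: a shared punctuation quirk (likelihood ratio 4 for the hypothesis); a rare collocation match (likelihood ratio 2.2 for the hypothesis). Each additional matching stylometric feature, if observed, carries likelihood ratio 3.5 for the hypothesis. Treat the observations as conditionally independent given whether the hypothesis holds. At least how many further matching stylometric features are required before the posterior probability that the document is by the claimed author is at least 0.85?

6

Prior odds = 0.0004/0.9996 = 1/2499.
Combined Bayes factor of the evidence already in hand = 4 × 2.2 = 8.8.
Odds after that evidence = (1/2499) × 8.8 = 44/12495.
Target odds = 0.85/0.15 = 17/3.
Need 3.5ⁿ ≥ 17/3 ÷ (44/12495) = 70805/44.
3.5⁵ = 525.21875 falls short of 70805/44 but 3.5⁶ = 1838.265625 reaches it, so n = 6.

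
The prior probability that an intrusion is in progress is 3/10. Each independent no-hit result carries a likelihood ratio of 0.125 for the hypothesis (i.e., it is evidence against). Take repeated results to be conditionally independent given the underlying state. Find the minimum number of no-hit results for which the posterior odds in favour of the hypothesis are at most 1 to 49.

Prior odds = 0.3/0.7 = 3/7.
Likelihood ratio per no-hit result = 0.125.
Target odds = 1/49.
Need (3/7) × 0.125ⁿ ≤ 1/49, i.e. 0.125ⁿ ≤ 1/21.
0.125¹ = 0.125 is still above 1/21 but 0.125² = 0.015625 is at or below it, so n = 2.

2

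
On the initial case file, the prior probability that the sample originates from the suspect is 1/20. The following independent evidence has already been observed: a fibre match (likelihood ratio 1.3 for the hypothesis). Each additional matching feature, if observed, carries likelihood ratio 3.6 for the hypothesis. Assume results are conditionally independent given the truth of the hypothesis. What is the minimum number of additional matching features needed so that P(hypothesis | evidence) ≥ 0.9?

Prior odds = 0.05/0.95 = 1/19.
Bayes factor of the evidence already in hand = 1.3.
Odds after that evidence = (1/19) × 1.3 = 13/190.
Target odds = 0.9/0.1 = 9.
Need 3.6ⁿ ≥ 9 ÷ (13/190) = 1710/13.
3.6³ = 46.656 falls short of 1710/13 but 3.6⁴ = 167.9616 reaches it, so n = 4.

4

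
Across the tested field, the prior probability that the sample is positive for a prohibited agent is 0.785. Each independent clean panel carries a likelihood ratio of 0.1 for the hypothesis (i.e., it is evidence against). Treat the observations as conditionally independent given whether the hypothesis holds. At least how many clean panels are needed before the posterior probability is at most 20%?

2

Prior odds: 0.785 ÷ 0.215 = 157/43.
Likelihood ratio per clean panel = 0.1.
Target odds: 0.2 ÷ 0.8 = 0.25.
Need (157/43) × 0.1ⁿ ≤ 0.25, i.e. 0.1ⁿ ≤ 43/628.
0.1¹ = 0.1 is still above 43/628 but 0.1² = 0.01 is at or below it, so n = 2.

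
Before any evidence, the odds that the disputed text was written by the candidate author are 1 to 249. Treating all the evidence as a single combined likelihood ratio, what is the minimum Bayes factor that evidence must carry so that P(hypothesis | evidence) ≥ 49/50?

Prior odds = 1/249.
Target odds = 0.98/0.02 = 49.
Required Bayes factor = 49 ÷ (1/249) = 12201.

12201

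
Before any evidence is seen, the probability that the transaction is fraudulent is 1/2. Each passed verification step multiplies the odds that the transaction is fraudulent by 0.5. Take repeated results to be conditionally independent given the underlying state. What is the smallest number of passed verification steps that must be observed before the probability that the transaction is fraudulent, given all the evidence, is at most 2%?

6

Prior odds = 0.5/0.5 = 1.
Likelihood ratio per passed verification step = 0.5.
Target odds: 0.02 ÷ 0.98 = 1/49.
Require 0.5ⁿ ≤ 1/49 ÷ 1 = 1/49.
0.5⁵ = 0.03125 is still above 1/49 but 0.5⁶ = 0.015625 is at or below it, so n = 6.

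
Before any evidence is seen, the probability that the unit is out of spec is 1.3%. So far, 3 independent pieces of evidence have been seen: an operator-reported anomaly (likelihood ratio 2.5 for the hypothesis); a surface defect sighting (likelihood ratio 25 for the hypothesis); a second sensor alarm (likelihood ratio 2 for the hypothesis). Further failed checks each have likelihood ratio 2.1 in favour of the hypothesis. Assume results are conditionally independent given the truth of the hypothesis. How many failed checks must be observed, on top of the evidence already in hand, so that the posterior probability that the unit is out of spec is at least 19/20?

4

Prior odds = 0.013/0.987 = 13/987.
Combined Bayes factor of the evidence already in hand = 2.5 × 25 × 2 = 125.
Odds after that evidence = (13/987) × 125 = 1625/987.
Target odds = 0.95/0.05 = 19.
Need 2.1ⁿ ≥ 19 ÷ (1625/987) = 18753/1625.
2.1³ = 9.261 falls short of 18753/1625 but 2.1⁴ = 19.4481 reaches it, so n = 4.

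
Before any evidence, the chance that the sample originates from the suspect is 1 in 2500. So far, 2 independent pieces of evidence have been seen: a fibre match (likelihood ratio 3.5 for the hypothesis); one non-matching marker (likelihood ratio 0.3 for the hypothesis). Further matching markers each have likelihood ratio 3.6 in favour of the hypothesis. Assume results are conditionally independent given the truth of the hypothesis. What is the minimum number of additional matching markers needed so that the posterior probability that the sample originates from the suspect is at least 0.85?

8

Prior odds = 0.0004/0.9996 = 1/2499.
Combined Bayes factor of the evidence already in hand = 3.5 × 0.3 = 1.05.
Odds after that evidence = (1/2499) × 1.05 = 1/2380.
Target odds = 0.85/0.15 = 17/3.
Need 3.6ⁿ ≥ 17/3 ÷ (1/2380) = 40460/3.
3.6⁷ = 612220032/78125 falls short of 40460/3 but 3.6⁸ ≈28211.1 reaches it, so n = 8.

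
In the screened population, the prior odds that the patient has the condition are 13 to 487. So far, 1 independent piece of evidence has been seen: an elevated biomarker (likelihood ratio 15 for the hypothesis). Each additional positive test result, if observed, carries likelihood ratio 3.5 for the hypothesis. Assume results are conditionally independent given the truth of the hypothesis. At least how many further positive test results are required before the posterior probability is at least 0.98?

Prior odds = 13/487.
Bayes factor of the evidence already in hand = 15.
Odds after that evidence = (13/487) × 15 = 195/487.
Target odds = 0.98/0.02 = 49.
Need 3.5ⁿ ≥ 49 ÷ (195/487) = 23863/195.
3.5³ = 42.875 falls short of 23863/195 but 3.5⁴ = 150.0625 reaches it, so n = 4.

4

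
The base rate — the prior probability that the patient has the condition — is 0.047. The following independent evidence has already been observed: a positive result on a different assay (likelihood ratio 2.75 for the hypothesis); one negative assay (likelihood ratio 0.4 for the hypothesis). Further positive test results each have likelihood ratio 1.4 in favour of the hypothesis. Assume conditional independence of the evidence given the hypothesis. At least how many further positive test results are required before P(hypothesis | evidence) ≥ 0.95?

Prior odds = 0.047/0.953 = 47/953.
Combined Bayes factor of the evidence already in hand = 2.75 × 0.4 = 1.1.
Odds after that evidence = (47/953) × 1.1 = 517/9530.
Target odds = 0.95/0.05 = 19.
Need 1.4ⁿ ≥ 19 ÷ (517/9530) = 181070/517.
1.4¹⁷ ≈304.913 falls short of 181070/517 but 1.4¹⁸ ≈426.879 reaches it, so n = 18.

18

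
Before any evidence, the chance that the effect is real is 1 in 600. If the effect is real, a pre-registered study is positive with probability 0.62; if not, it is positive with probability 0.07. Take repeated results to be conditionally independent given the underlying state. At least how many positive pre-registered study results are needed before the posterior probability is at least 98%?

5

Prior odds = (1/600)/(599/600) = 1/599.
Likelihood ratio of a positive = 0.62/0.07 = 62/7.
Target posterior odds = 0.98/0.02 = 49.
Require (62/7)ⁿ ≥ 49 ÷ (1/599) = 29351.
(62/7)⁴ = 14776336/2401 falls short of 29351 but (62/7)⁵ = 916132832/16807 reaches it, so n = 5.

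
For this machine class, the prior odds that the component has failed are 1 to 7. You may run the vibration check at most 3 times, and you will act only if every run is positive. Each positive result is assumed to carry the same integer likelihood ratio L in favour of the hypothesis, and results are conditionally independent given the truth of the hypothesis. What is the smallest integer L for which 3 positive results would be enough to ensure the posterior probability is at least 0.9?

4

Prior odds = 1/7.
Target odds = 0.9/0.1 = 9.
Need L³ ≥ 9 ÷ (1/7) = 63.
3³ = 27 < 63 ≤ 64 = 4³, so L = 4.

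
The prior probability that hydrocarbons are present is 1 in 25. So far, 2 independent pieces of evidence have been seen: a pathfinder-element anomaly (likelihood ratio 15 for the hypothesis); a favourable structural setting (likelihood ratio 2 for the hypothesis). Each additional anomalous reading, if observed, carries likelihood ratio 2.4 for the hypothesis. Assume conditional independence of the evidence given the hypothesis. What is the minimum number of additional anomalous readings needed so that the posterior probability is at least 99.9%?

8

Prior odds = 0.04/0.96 = 1/24.
Combined Bayes factor of the evidence already in hand = 15 × 2 = 30.
Odds after that evidence = (1/24) × 30 = 1.25.
Target odds = 0.999/0.001 = 999.
Need 2.4ⁿ ≥ 999 ÷ 1.25 = 799.2.
2.4⁷ = 35831808/78125 falls short of 799.2 but 2.4⁸ = 429981696/390625 reaches it, so n = 8.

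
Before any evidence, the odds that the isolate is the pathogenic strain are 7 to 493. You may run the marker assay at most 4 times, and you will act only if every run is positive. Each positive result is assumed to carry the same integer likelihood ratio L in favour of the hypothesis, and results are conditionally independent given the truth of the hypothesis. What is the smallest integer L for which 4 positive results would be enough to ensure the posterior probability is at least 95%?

Prior odds = 7/493.
Target odds = 0.95/0.05 = 19.
Need L⁴ ≥ 19 ÷ (7/493) = 9367/7.
6⁴ = 1296 < 9367/7 ≤ 2401 = 7⁴, so L = 7.

7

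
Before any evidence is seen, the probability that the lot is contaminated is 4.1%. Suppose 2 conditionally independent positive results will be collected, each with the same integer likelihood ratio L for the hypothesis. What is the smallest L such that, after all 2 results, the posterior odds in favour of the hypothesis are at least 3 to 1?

Prior odds = 0.041/0.959 = 41/959.
Target odds = 3.
Need L² ≥ 3 ÷ (41/959) = 2877/41.
8² = 64 < 2877/41 ≤ 81 = 9², so L = 9.

9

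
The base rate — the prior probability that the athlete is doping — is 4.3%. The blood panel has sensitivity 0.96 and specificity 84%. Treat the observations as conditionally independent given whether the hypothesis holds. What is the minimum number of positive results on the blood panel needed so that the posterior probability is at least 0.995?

Prior odds: 0.043 ÷ 0.957 = 43/957.
False-positive rate = 1 − 0.84 = 0.16; likelihood ratio of a positive = 0.96/0.16 = 6.
Target odds: 0.995 ÷ 0.005 = 199.
Need (43/957) × 6ⁿ ≥ 199, i.e. 6ⁿ ≥ 190443/43.
6⁴ = 1296 falls short of 190443/43 but 6⁵ = 7776 reaches it, so n = 5.

5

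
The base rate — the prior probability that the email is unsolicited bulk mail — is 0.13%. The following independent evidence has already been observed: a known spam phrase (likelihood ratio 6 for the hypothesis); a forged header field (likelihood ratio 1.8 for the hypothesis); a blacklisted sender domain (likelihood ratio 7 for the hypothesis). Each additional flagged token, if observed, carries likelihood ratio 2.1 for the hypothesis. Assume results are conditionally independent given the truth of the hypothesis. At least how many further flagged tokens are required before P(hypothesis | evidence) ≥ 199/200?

Prior odds = 0.0013/0.9987 = 13/9987.
Combined Bayes factor of the evidence already in hand = 6 × 1.8 × 7 = 75.6.
Odds after that evidence = (13/9987) × 75.6 = 1638/16645.
Target odds = 0.995/0.005 = 199.
Need 2.1ⁿ ≥ 199 ÷ (1638/16645) = 3312355/1638.
2.1¹⁰ ≈1667.99 falls short of 3312355/1638 but 2.1¹¹ ≈3502.78 reaches it, so n = 11.

11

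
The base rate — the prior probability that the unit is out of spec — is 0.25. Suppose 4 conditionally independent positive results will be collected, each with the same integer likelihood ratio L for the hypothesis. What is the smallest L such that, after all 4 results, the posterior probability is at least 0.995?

Prior odds = 0.25/0.75 = 1/3.
Target odds = 0.995/0.005 = 199.
Need L⁴ ≥ 199 ÷ (1/3) = 597.
4⁴ = 256 < 597 ≤ 625 = 5⁴, so L = 5.

5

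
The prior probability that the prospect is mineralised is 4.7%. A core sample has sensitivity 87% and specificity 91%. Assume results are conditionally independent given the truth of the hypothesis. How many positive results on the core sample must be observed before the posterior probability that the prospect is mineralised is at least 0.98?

4

Prior odds = 0.047/0.953 = 47/953.
False-positive rate = 1 − 0.91 = 0.09; likelihood ratio of a positive = 0.87/0.09 = 29/3.
Target odds: 0.98 ÷ 0.02 = 49.
Need (47/953) × (29/3)ⁿ ≥ 49, i.e. (29/3)ⁿ ≥ 46697/47.
(29/3)³ = 24389/27 falls short of 46697/47 but (29/3)⁴ = 707281/81 reaches it, so n = 4.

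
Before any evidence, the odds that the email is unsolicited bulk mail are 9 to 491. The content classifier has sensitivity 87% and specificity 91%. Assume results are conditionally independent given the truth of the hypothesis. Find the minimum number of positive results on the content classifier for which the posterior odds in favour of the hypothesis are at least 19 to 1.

Prior odds = 9/491.
False-positive rate = 1 − 0.91 = 0.09; likelihood ratio of a positive = 0.87/0.09 = 29/3.
Target odds = 19.
Require (29/3)ⁿ ≥ 19 ÷ (9/491) = 9329/9.
(29/3)³ = 24389/27 falls short of 9329/9 but (29/3)⁴ = 707281/81 reaches it, so n = 4.

4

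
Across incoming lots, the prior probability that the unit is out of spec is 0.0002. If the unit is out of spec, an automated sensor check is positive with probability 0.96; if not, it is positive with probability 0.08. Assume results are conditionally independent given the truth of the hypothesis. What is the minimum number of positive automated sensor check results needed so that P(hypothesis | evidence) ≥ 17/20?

Prior odds: 0.0002 ÷ 0.9998 = 1/4999.
Likelihood ratio of a positive = 0.96/0.08 = 12.
Target odds: 0.85 ÷ 0.15 = 17/3.
Require 12ⁿ ≥ 17/3 ÷ (1/4999) = 84983/3.
12⁴ = 20736 falls short of 84983/3 but 12⁵ = 248832 reaches it, so n = 5.

5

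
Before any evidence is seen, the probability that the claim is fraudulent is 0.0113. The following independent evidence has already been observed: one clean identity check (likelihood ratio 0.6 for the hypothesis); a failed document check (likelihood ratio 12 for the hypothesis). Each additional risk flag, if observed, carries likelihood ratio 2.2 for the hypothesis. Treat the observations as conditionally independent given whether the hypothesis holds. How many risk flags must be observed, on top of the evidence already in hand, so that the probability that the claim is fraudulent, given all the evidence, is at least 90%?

6

Prior odds = 0.0113/0.9887 = 113/9887.
Combined Bayes factor of the evidence already in hand = 0.6 × 12 = 7.2.
Odds after that evidence = (113/9887) × 7.2 = 4068/49435.
Target odds = 0.9/0.1 = 9.
Need 2.2ⁿ ≥ 9 ÷ (4068/49435) = 49435/452.
2.2⁵ = 51.53632 falls short of 49435/452 but 2.2⁶ = 1771561/15625 reaches it, so n = 6.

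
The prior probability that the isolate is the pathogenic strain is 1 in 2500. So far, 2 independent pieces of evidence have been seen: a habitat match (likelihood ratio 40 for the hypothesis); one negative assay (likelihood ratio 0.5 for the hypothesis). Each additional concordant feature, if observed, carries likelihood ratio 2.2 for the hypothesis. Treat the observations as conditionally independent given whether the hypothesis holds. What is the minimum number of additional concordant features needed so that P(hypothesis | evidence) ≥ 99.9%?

15

Prior odds = 0.0004/0.9996 = 1/2499.
Combined Bayes factor of the evidence already in hand = 40 × 0.5 = 20.
Odds after that evidence = (1/2499) × 20 = 20/2499.
Target odds = 0.999/0.001 = 999.
Need 2.2ⁿ ≥ 999 ÷ (20/2499) = 124825.05.
2.2¹⁴ ≈62218.2 falls short of 124825.05 but 2.2¹⁵ ≈136880 reaches it, so n = 15.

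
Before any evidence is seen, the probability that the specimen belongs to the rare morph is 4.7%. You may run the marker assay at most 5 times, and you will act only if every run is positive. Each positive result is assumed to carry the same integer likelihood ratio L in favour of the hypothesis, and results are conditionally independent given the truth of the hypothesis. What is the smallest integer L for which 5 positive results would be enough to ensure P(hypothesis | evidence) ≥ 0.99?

Prior odds = 0.047/0.953 = 47/953.
Target odds = 0.99/0.01 = 99.
Need L⁵ ≥ 99 ÷ (47/953) = 94347/47.
4⁵ = 1024 < 94347/47 ≤ 3125 = 5⁵, so L = 5.

5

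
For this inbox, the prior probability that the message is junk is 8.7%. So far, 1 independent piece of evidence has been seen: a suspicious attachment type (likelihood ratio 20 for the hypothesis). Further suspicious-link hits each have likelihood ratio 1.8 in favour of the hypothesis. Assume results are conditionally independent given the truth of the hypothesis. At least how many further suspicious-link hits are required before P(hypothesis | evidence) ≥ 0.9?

Prior odds = 0.087/0.913 = 87/913.
Bayes factor of the evidence already in hand = 20.
Odds after that evidence = (87/913) × 20 = 1740/913.
Target odds = 0.9/0.1 = 9.
Need 1.8ⁿ ≥ 9 ÷ (1740/913) = 2739/580.
1.8² = 3.24 falls short of 2739/580 but 1.8³ = 5.832 reaches it, so n = 3.

3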